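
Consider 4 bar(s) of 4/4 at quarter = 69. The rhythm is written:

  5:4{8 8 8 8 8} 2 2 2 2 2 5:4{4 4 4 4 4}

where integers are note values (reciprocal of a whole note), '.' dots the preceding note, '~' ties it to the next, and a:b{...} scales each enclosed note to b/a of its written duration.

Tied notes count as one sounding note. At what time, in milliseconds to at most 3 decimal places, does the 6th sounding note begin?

note 6 onset = 2b = 1739.13ms

1. 0.0ms @ 0 + 347.826ms (2/5)
2. 347.826ms @ 2/5 + 347.826ms (2/5)
3. 695.652ms @ 4/5 + 347.826ms (2/5)
4. 1043.478ms @ 6/5 + 347.826ms (2/5)
5. 1391.304ms @ 8/5 + 347.826ms (2/5)
6. 1739.13ms @ 2 + 1739.13ms (2)
7. 3478.261ms @ 4 + 1739.13ms (2)
8. 5217.391ms @ 6 + 1739.13ms (2)
9. 6956.522ms @ 8 + 1739.13ms (2)
10. 8695.652ms @ 10 + 1739.13ms (2)
11. 10434.783ms @ 12 + 695.652ms (4/5)
12. 11130.435ms @ 64/5 + 695.652ms (4/5)
13. 11826.087ms @ 68/5 + 695.652ms (4/5)
14. 12521.739ms @ 72/5 + 695.652ms (4/5)
15. 13217.391ms @ 76/5 + 695.652ms (4/5)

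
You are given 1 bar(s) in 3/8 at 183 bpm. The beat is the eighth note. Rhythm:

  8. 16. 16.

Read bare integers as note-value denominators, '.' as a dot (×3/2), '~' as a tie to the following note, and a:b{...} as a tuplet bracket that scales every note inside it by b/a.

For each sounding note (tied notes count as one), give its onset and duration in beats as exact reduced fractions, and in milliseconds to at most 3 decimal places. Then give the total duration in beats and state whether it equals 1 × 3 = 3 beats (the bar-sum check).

1) 0.0ms=0b +491.803ms=3/2b
2) 491.803ms=3/2b +245.902ms=3/4b
3) 737.705ms=9/4b +245.902ms=3/4b
Σ=3b of 3 (183bpm 3/8) — PASS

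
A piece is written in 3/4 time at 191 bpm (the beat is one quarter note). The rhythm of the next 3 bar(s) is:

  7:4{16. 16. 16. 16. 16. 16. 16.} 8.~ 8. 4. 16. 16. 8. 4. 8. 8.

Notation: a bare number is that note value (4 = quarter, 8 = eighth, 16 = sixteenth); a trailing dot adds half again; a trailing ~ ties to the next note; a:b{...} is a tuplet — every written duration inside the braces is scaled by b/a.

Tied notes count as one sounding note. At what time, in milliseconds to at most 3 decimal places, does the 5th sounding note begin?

note 5 onset = 6/7b = 269.26ms

1. 0.0ms @ 0 + 67.315ms (3/14)
2. 67.315ms @ 3/14 + 67.315ms (3/14)
3. 134.63ms @ 3/7 + 67.315ms (3/14)
4. 201.945ms @ 9/14 + 67.315ms (3/14)
5. 269.26ms @ 6/7 + 67.315ms (3/14)
6. 336.574ms @ 15/14 + 67.315ms (3/14)
7. 403.889ms @ 9/7 + 67.315ms (3/14)
8. 471.204ms @ 3/2 + 471.204ms (3/2)
9. 942.408ms @ 3 + 471.204ms (3/2)
10. 1413.613ms @ 9/2 + 117.801ms (3/8)
11. 1531.414ms @ 39/8 + 117.801ms (3/8)
12. 1649.215ms @ 21/4 + 235.602ms (3/4)
13. 1884.817ms @ 6 + 471.204ms (3/2)
14. 2356.021ms @ 15/2 + 235.602ms (3/4)
15. 2591.623ms @ 33/4 + 235.602ms (3/4)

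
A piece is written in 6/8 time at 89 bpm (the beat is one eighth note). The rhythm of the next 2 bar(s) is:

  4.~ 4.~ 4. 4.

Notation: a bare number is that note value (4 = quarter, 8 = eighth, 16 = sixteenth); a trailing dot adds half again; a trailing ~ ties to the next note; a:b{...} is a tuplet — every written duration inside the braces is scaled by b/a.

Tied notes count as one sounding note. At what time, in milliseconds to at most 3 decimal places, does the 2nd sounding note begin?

note 2 onset = 9b = 6067.416ms

1. 0.0ms @ 0 + 6067.416ms (9)
2. 6067.416ms @ 9 + 2022.472ms (3)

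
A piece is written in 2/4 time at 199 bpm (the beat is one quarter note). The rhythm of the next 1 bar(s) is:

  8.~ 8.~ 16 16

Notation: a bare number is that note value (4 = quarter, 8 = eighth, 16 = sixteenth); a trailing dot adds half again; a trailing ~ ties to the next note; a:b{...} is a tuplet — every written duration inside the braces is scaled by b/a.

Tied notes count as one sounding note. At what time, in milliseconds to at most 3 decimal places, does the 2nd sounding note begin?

1. 0.0ms @ 0 + 527.638ms (7/4)
2. 527.638ms @ 7/4 + 75.377ms (1/4)

note 2 onset = 7/4b = 527.638ms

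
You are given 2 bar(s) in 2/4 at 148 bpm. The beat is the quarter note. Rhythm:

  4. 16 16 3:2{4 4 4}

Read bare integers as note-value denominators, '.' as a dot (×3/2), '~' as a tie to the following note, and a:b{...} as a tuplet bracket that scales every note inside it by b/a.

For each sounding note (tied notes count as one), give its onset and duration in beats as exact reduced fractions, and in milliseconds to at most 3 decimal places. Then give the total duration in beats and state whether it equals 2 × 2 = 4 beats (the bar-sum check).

1) 0.0ms=0b +608.108ms=3/2b
2) 608.108ms=3/2b +101.351ms=1/4b
3) 709.459ms=7/4b +101.351ms=1/4b
4) 810.811ms=2b +270.27ms=2/3b
5) 1081.081ms=8/3b +270.27ms=2/3b
6) 1351.351ms=10/3b +270.27ms=2/3b
Σ=4b of 4 (148bpm 2/4) — PASS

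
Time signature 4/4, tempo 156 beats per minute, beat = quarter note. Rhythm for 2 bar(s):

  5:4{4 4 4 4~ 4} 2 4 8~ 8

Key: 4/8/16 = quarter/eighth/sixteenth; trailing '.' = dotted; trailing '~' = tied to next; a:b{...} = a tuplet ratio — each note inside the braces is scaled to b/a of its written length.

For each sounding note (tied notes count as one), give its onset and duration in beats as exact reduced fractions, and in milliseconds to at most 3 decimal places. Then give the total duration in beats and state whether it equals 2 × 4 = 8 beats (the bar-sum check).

1) 0.0ms=0b +307.692ms=4/5b
2) 307.692ms=4/5b +307.692ms=4/5b
3) 615.385ms=8/5b +307.692ms=4/5b
4) 923.077ms=12/5b +615.385ms=8/5b
5) 1538.462ms=4b +769.231ms=2b
6) 2307.692ms=6b +384.615ms=1b
7) 2692.308ms=7b +384.615ms=1b
Σ=8b of 8 (156bpm 4/4) — PASS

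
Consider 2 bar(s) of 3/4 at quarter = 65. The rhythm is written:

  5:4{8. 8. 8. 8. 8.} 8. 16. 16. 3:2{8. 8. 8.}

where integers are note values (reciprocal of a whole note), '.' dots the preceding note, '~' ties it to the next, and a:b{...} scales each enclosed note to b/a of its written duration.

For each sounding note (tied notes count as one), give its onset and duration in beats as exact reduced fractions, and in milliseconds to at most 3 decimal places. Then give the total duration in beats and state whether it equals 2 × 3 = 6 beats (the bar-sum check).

1) 0.0ms=0b +553.846ms=3/5b
2) 553.846ms=3/5b +553.846ms=3/5b
3) 1107.692ms=6/5b +553.846ms=3/5b
4) 1661.538ms=9/5b +553.846ms=3/5b
5) 2215.385ms=12/5b +553.846ms=3/5b
6) 2769.231ms=3b +692.308ms=3/4b
7) 3461.538ms=15/4b +346.154ms=3/8b
8) 3807.692ms=33/8b +346.154ms=3/8b
9) 4153.846ms=9/2b +461.538ms=1/2b
10) 4615.385ms=5b +461.538ms=1/2b
11) 5076.923ms=11/2b +461.538ms=1/2b
Σ=6b of 6 (65bpm 3/4) — PASS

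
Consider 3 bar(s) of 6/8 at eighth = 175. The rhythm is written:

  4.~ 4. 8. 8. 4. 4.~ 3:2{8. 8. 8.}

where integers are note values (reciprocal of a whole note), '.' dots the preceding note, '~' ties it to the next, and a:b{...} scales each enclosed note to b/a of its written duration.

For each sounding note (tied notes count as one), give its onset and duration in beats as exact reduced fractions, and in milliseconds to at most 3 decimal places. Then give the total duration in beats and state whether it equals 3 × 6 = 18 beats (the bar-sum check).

1) 0.0ms=0b +2057.143ms=6b
2) 2057.143ms=6b +514.286ms=3/2b
3) 2571.429ms=15/2b +514.286ms=3/2b
4) 3085.714ms=9b +1028.571ms=3b
5) 4114.286ms=12b +1371.429ms=4b
6) 5485.714ms=16b +342.857ms=1b
7) 5828.571ms=17b +342.857ms=1b
Σ=18b of 18 (175bpm 6/8) — PASS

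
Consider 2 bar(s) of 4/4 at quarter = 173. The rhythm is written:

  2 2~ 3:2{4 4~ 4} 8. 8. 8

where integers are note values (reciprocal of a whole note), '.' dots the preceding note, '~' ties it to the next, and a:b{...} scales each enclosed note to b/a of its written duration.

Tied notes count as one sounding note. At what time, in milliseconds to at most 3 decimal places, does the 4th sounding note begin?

note 4 onset = 6b = 2080.925ms

1. 0.0ms @ 0 + 693.642ms (2)
2. 693.642ms @ 2 + 924.855ms (8/3)
3. 1618.497ms @ 14/3 + 462.428ms (4/3)
4. 2080.925ms @ 6 + 260.116ms (3/4)
5. 2341.04ms @ 27/4 + 260.116ms (3/4)
6. 2601.156ms @ 15/2 + 173.41ms (1/2)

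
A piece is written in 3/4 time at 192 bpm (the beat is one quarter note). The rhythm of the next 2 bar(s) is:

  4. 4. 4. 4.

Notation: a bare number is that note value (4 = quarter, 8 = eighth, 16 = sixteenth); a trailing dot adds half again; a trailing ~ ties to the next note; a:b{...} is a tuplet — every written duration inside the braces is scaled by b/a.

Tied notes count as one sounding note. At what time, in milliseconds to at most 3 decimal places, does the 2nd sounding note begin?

1. 0.0ms @ 0 + 468.75ms (3/2)
2. 468.75ms @ 3/2 + 468.75ms (3/2)
3. 937.5ms @ 3 + 468.75ms (3/2)
4. 1406.25ms @ 9/2 + 468.75ms (3/2)

note 2 onset = 3/2b = 468.75ms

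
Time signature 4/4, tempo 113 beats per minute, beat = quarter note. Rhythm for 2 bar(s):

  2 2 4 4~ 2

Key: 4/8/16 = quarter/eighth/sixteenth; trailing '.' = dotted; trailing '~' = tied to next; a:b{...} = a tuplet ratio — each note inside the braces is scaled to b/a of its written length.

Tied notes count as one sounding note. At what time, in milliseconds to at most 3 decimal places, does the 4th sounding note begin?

note 4 onset = 5b = 2654.867ms

1. 0.0ms @ 0 + 1061.947ms (2)
2. 1061.947ms @ 2 + 1061.947ms (2)
3. 2123.894ms @ 4 + 530.973ms (1)
4. 2654.867ms @ 5 + 1592.92ms (3)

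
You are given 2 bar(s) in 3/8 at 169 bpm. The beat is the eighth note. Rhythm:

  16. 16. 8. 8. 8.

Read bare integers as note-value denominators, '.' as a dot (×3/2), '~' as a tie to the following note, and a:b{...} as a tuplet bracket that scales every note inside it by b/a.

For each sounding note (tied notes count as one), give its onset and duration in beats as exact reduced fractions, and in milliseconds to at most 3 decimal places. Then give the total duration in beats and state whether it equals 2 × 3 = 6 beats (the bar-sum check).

1) 0.0ms=0b +266.272ms=3/4b
2) 266.272ms=3/4b +266.272ms=3/4b
3) 532.544ms=3/2b +532.544ms=3/2b
4) 1065.089ms=3b +532.544ms=3/2b
5) 1597.633ms=9/2b +532.544ms=3/2b
Σ=6b of 6 (169bpm 3/8) — PASS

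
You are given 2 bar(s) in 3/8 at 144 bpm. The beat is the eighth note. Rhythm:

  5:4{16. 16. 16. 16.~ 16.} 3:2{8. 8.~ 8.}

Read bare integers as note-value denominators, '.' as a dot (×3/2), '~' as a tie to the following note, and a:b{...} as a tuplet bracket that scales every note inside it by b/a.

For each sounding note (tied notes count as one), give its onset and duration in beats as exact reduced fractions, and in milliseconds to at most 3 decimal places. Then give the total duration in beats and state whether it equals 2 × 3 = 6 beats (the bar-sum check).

1) 0.0ms=0b +250.0ms=3/5b
2) 250.0ms=3/5b +250.0ms=3/5b
3) 500.0ms=6/5b +250.0ms=3/5b
4) 750.0ms=9/5b +500.0ms=6/5b
5) 1250.0ms=3b +416.667ms=1b
6) 1666.667ms=4b +833.333ms=2b
Σ=6b of 6 (144bpm 3/8) — PASS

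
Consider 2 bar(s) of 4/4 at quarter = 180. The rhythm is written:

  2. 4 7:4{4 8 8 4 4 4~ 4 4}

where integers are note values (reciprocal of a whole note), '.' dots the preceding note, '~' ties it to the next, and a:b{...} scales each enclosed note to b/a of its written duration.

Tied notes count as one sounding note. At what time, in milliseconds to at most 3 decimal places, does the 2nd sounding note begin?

note 2 onset = 3b = 1000.0ms

1. 0.0ms @ 0 + 1000.0ms (3)
2. 1000.0ms @ 3 + 333.333ms (1)
3. 1333.333ms @ 4 + 190.476ms (4/7)
4. 1523.81ms @ 32/7 + 95.238ms (2/7)
5. 1619.048ms @ 34/7 + 95.238ms (2/7)
6. 1714.286ms @ 36/7 + 190.476ms (4/7)
7. 1904.762ms @ 40/7 + 190.476ms (4/7)
8. 2095.238ms @ 44/7 + 380.952ms (8/7)
9. 2476.19ms @ 52/7 + 190.476ms (4/7)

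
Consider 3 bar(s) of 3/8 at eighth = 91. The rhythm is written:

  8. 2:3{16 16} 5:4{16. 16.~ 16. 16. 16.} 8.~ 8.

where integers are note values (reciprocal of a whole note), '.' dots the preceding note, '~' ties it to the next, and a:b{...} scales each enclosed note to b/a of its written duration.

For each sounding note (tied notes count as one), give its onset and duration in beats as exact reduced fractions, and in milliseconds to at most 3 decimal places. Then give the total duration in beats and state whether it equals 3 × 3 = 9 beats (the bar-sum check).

1) 0.0ms=0b +989.011ms=3/2b
2) 989.011ms=3/2b +494.505ms=3/4b
3) 1483.516ms=9/4b +494.505ms=3/4b
4) 1978.022ms=3b +395.604ms=3/5b
5) 2373.626ms=18/5b +791.209ms=6/5b
6) 3164.835ms=24/5b +395.604ms=3/5b
7) 3560.44ms=27/5b +395.604ms=3/5b
8) 3956.044ms=6b +1978.022ms=3b
Σ=9b of 9 (91bpm 3/8) — PASS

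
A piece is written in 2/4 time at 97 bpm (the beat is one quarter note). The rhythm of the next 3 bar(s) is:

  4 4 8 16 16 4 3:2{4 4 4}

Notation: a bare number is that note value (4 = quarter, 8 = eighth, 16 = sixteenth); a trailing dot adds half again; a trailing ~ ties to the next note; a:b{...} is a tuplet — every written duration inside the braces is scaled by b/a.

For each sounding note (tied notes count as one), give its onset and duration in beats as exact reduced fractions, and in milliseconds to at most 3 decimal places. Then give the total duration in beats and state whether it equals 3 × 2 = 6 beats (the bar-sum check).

1) 0.0ms=0b +618.557ms=1b
2) 618.557ms=1b +618.557ms=1b
3) 1237.113ms=2b +309.278ms=1/2b
4) 1546.392ms=5/2b +154.639ms=1/4b
5) 1701.031ms=11/4b +154.639ms=1/4b
6) 1855.67ms=3b +618.557ms=1b
7) 2474.227ms=4b +412.371ms=2/3b
8) 2886.598ms=14/3b +412.371ms=2/3b
9) 3298.969ms=16/3b +412.371ms=2/3b
Σ=6b of 6 (97bpm 2/4) — PASS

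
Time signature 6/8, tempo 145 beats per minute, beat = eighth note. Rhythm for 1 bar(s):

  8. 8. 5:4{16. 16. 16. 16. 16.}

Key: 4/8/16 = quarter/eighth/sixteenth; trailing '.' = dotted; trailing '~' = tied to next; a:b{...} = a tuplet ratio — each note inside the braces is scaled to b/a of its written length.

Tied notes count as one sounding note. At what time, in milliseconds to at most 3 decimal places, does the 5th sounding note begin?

note 5 onset = 21/5b = 1737.931ms

1. 0.0ms @ 0 + 620.69ms (3/2)
2. 620.69ms @ 3/2 + 620.69ms (3/2)
3. 1241.379ms @ 3 + 248.276ms (3/5)
4. 1489.655ms @ 18/5 + 248.276ms (3/5)
5. 1737.931ms @ 21/5 + 248.276ms (3/5)
6. 1986.207ms @ 24/5 + 248.276ms (3/5)
7. 2234.483ms @ 27/5 + 248.276ms (3/5)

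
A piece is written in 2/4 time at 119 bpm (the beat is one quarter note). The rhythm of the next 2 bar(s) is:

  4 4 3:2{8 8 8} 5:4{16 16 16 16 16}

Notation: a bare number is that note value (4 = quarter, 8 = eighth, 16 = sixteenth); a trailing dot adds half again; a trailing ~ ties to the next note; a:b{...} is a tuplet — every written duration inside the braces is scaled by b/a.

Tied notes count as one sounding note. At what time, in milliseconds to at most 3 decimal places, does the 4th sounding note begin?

note 4 onset = 7/3b = 1176.471ms

1. 0.0ms @ 0 + 504.202ms (1)
2. 504.202ms @ 1 + 504.202ms (1)
3. 1008.403ms @ 2 + 168.067ms (1/3)
4. 1176.471ms @ 7/3 + 168.067ms (1/3)
5. 1344.538ms @ 8/3 + 168.067ms (1/3)
6. 1512.605ms @ 3 + 100.84ms (1/5)
7. 1613.445ms @ 16/5 + 100.84ms (1/5)
8. 1714.286ms @ 17/5 + 100.84ms (1/5)
9. 1815.126ms @ 18/5 + 100.84ms (1/5)
10. 1915.966ms @ 19/5 + 100.84ms (1/5)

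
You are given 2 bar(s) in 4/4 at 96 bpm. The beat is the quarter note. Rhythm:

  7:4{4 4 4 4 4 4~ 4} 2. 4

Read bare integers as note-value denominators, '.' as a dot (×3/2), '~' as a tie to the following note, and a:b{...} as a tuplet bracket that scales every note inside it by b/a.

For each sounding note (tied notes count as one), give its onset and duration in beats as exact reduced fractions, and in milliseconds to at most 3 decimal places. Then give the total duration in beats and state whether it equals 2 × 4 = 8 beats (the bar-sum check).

1) 0.0ms=0b +357.143ms=4/7b
2) 357.143ms=4/7b +357.143ms=4/7b
3) 714.286ms=8/7b +357.143ms=4/7b
4) 1071.429ms=12/7b +357.143ms=4/7b
5) 1428.571ms=16/7b +357.143ms=4/7b
6) 1785.714ms=20/7b +714.286ms=8/7b
7) 2500.0ms=4b +1875.0ms=3b
8) 4375.0ms=7b +625.0ms=1b
Σ=8b of 8 (96bpm 4/4) — PASS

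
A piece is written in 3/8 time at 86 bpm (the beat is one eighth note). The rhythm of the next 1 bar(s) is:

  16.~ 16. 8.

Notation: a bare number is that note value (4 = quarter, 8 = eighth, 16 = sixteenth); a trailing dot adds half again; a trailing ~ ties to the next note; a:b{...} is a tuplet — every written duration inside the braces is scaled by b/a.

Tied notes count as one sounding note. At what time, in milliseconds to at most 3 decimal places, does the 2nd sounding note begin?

note 2 onset = 3/2b = 1046.512ms

1. 0.0ms @ 0 + 1046.512ms (3/2)
2. 1046.512ms @ 3/2 + 1046.512ms (3/2)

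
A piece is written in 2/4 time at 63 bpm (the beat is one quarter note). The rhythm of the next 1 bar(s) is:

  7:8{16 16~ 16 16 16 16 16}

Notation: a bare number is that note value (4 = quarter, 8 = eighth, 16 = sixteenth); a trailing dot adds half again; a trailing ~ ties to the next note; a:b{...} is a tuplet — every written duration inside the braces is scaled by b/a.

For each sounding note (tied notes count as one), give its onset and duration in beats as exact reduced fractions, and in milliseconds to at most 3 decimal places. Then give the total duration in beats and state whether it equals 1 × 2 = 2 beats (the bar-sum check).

1) 0.0ms=0b +272.109ms=2/7b
2) 272.109ms=2/7b +544.218ms=4/7b
3) 816.327ms=6/7b +272.109ms=2/7b
4) 1088.435ms=8/7b +272.109ms=2/7b
5) 1360.544ms=10/7b +272.109ms=2/7b
6) 1632.653ms=12/7b +272.109ms=2/7b
Σ=2b of 2 (63bpm 2/4) — PASS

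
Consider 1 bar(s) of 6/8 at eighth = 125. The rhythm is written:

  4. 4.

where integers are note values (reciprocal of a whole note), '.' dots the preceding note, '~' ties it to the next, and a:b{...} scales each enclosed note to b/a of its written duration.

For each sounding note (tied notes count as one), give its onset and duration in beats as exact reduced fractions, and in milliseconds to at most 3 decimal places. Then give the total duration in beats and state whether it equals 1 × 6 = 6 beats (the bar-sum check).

1) 0.0ms=0b +1440.0ms=3b
2) 1440.0ms=3b +1440.0ms=3b
Σ=6b of 6 (125bpm 6/8) — PASS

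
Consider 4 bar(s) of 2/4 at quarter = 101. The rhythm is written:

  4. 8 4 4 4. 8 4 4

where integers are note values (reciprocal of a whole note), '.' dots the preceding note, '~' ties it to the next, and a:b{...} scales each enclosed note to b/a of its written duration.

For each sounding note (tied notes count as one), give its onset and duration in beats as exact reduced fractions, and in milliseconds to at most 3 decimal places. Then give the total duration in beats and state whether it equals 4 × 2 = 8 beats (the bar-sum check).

1) 0.0ms=0b +891.089ms=3/2b
2) 891.089ms=3/2b +297.03ms=1/2b
3) 1188.119ms=2b +594.059ms=1b
4) 1782.178ms=3b +594.059ms=1b
5) 2376.238ms=4b +891.089ms=3/2b
6) 3267.327ms=11/2b +297.03ms=1/2b
7) 3564.356ms=6b +594.059ms=1b
8) 4158.416ms=7b +594.059ms=1b
Σ=8b of 8 (101bpm 2/4) — PASS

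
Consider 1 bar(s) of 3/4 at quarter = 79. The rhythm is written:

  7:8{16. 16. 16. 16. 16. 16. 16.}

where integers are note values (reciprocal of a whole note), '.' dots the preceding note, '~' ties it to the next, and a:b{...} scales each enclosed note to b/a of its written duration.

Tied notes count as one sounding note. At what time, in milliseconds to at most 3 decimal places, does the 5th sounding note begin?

1. 0.0ms @ 0 + 325.497ms (3/7)
2. 325.497ms @ 3/7 + 325.497ms (3/7)
3. 650.995ms @ 6/7 + 325.497ms (3/7)
4. 976.492ms @ 9/7 + 325.497ms (3/7)
5. 1301.989ms @ 12/7 + 325.497ms (3/7)
6. 1627.486ms @ 15/7 + 325.497ms (3/7)
7. 1952.984ms @ 18/7 + 325.497ms (3/7)

note 5 onset = 12/7b = 1301.989ms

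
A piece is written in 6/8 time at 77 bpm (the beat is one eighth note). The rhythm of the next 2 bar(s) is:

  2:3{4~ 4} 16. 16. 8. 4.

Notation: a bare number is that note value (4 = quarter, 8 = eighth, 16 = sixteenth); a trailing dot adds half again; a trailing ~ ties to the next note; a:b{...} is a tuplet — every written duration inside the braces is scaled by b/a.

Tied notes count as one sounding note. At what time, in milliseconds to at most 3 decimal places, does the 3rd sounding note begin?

note 3 onset = 27/4b = 5259.74ms

1. 0.0ms @ 0 + 4675.325ms (6)
2. 4675.325ms @ 6 + 584.416ms (3/4)
3. 5259.74ms @ 27/4 + 584.416ms (3/4)
4. 5844.156ms @ 15/2 + 1168.831ms (3/2)
5. 7012.987ms @ 9 + 2337.662ms (3)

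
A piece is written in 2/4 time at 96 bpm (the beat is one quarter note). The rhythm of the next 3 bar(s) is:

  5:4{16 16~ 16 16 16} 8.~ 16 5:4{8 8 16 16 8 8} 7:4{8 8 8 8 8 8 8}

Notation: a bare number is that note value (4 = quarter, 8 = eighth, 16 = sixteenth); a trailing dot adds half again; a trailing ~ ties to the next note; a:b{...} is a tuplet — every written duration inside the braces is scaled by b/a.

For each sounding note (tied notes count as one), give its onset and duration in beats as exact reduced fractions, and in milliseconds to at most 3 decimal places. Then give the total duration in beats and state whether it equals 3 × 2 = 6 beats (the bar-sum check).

1) 0.0ms=0b +125.0ms=1/5b
2) 125.0ms=1/5b +250.0ms=2/5b
3) 375.0ms=3/5b +125.0ms=1/5b
4) 500.0ms=4/5b +125.0ms=1/5b
5) 625.0ms=1b +625.0ms=1b
6) 1250.0ms=2b +250.0ms=2/5b
7) 1500.0ms=12/5b +250.0ms=2/5b
8) 1750.0ms=14/5b +125.0ms=1/5b
9) 1875.0ms=3b +125.0ms=1/5b
10) 2000.0ms=16/5b +250.0ms=2/5b
11) 2250.0ms=18/5b +250.0ms=2/5b
12) 2500.0ms=4b +178.571ms=2/7b
13) 2678.571ms=30/7b +178.571ms=2/7b
14) 2857.143ms=32/7b +178.571ms=2/7b
15) 3035.714ms=34/7b +178.571ms=2/7b
16) 3214.286ms=36/7b +178.571ms=2/7b
17) 3392.857ms=38/7b +178.571ms=2/7b
18) 3571.429ms=40/7b +178.571ms=2/7b
Σ=6b of 6 (96bpm 2/4) — PASS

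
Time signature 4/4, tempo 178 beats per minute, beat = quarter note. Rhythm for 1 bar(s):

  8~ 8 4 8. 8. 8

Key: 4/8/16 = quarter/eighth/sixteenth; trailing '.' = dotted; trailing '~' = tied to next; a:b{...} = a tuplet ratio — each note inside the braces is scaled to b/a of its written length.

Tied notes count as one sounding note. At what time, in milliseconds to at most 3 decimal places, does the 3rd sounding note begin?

1. 0.0ms @ 0 + 337.079ms (1)
2. 337.079ms @ 1 + 337.079ms (1)
3. 674.157ms @ 2 + 252.809ms (3/4)
4. 926.966ms @ 11/4 + 252.809ms (3/4)
5. 1179.775ms @ 7/2 + 168.539ms (1/2)

note 3 onset = 2b = 674.157ms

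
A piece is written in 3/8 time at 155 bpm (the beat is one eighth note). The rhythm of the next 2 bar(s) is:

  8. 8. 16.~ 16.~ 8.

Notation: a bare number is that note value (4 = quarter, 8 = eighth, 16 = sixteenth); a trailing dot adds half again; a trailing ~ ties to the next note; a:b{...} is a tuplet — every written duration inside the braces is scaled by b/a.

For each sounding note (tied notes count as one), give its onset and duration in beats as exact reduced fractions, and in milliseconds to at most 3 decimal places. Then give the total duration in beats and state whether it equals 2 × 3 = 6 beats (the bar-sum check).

1) 0.0ms=0b +580.645ms=3/2b
2) 580.645ms=3/2b +580.645ms=3/2b
3) 1161.29ms=3b +1161.29ms=3b
Σ=6b of 6 (155bpm 3/8) — PASS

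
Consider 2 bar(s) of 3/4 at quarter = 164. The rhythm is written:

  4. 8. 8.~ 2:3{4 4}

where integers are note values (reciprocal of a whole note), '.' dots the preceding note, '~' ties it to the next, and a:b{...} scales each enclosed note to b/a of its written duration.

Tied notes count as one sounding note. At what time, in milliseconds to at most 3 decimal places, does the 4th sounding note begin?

note 4 onset = 9/2b = 1646.341ms

1. 0.0ms @ 0 + 548.78ms (3/2)
2. 548.78ms @ 3/2 + 274.39ms (3/4)
3. 823.171ms @ 9/4 + 823.171ms (9/4)
4. 1646.341ms @ 9/2 + 548.78ms (3/2)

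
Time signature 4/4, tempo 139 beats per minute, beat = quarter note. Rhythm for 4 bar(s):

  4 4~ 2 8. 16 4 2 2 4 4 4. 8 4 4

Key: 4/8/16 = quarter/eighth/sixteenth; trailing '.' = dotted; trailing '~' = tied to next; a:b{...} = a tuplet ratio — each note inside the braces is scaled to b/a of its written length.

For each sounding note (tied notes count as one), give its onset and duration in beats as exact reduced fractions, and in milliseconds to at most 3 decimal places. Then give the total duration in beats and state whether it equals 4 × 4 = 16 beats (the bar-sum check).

1) 0.0ms=0b +431.655ms=1b
2) 431.655ms=1b +1294.964ms=3b
3) 1726.619ms=4b +323.741ms=3/4b
4) 2050.36ms=19/4b +107.914ms=1/4b
5) 2158.273ms=5b +431.655ms=1b
6) 2589.928ms=6b +863.309ms=2b
7) 3453.237ms=8b +863.309ms=2b
8) 4316.547ms=10b +431.655ms=1b
9) 4748.201ms=11b +431.655ms=1b
10) 5179.856ms=12b +647.482ms=3/2b
11) 5827.338ms=27/2b +215.827ms=1/2b
12) 6043.165ms=14b +431.655ms=1b
13) 6474.82ms=15b +431.655ms=1b
Σ=16b of 16 (139bpm 4/4) — PASS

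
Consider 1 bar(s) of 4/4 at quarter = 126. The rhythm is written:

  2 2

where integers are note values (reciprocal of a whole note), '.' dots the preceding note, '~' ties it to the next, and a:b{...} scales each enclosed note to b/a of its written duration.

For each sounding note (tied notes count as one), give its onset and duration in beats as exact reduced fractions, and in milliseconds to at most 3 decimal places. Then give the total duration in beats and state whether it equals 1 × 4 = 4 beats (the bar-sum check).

1) 0.0ms=0b +952.381ms=2b
2) 952.381ms=2b +952.381ms=2b
Σ=4b of 4 (126bpm 4/4) — PASS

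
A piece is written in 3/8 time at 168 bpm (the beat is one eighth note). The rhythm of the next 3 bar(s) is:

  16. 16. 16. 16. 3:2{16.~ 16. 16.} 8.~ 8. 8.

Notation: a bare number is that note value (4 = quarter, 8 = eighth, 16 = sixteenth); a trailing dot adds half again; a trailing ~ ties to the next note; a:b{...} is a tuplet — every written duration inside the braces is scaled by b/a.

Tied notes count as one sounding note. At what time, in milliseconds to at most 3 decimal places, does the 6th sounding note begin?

note 6 onset = 4b = 1428.571ms

1. 0.0ms @ 0 + 267.857ms (3/4)
2. 267.857ms @ 3/4 + 267.857ms (3/4)
3. 535.714ms @ 3/2 + 267.857ms (3/4)
4. 803.571ms @ 9/4 + 267.857ms (3/4)
5. 1071.429ms @ 3 + 357.143ms (1)
6. 1428.571ms @ 4 + 178.571ms (1/2)
7. 1607.143ms @ 9/2 + 1071.429ms (3)
8. 2678.571ms @ 15/2 + 535.714ms (3/2)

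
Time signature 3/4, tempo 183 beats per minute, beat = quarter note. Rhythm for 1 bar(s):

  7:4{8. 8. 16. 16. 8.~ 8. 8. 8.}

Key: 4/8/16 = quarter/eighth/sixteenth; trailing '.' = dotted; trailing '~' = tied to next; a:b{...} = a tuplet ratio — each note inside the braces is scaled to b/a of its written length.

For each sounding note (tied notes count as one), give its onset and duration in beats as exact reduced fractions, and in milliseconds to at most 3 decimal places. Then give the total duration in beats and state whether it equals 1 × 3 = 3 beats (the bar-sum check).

1) 0.0ms=0b +140.515ms=3/7b
2) 140.515ms=3/7b +140.515ms=3/7b
3) 281.03ms=6/7b +70.258ms=3/14b
4) 351.288ms=15/14b +70.258ms=3/14b
5) 421.546ms=9/7b +281.03ms=6/7b
6) 702.576ms=15/7b +140.515ms=3/7b
7) 843.091ms=18/7b +140.515ms=3/7b
Σ=3b of 3 (183bpm 3/4) — PASS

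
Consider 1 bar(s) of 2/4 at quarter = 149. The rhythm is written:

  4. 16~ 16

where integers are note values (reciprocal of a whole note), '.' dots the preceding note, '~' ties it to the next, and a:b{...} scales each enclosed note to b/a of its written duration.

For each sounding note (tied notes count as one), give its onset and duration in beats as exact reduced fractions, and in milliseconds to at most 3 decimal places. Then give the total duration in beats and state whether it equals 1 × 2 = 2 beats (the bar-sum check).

1) 0.0ms=0b +604.027ms=3/2b
2) 604.027ms=3/2b +201.342ms=1/2b
Σ=2b of 2 (149bpm 2/4) — PASS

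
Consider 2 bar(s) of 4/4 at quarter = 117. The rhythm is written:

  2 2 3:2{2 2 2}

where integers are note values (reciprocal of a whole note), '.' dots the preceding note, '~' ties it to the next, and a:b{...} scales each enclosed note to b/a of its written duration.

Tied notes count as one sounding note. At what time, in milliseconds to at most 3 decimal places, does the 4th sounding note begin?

1. 0.0ms @ 0 + 1025.641ms (2)
2. 1025.641ms @ 2 + 1025.641ms (2)
3. 2051.282ms @ 4 + 683.761ms (4/3)
4. 2735.043ms @ 16/3 + 683.761ms (4/3)
5. 3418.803ms @ 20/3 + 683.761ms (4/3)

note 4 onset = 16/3b = 2735.043ms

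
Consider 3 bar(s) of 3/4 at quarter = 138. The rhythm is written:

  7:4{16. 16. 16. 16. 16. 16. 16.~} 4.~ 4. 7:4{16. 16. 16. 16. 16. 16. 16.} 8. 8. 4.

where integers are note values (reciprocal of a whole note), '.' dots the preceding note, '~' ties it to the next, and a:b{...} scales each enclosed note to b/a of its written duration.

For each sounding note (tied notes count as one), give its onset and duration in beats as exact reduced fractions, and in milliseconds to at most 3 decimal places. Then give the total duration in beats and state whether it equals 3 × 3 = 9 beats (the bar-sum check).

1) 0.0ms=0b +93.168ms=3/14b
2) 93.168ms=3/14b +93.168ms=3/14b
3) 186.335ms=3/7b +93.168ms=3/14b
4) 279.503ms=9/14b +93.168ms=3/14b
5) 372.671ms=6/7b +93.168ms=3/14b
6) 465.839ms=15/14b +93.168ms=3/14b
7) 559.006ms=9/7b +1397.516ms=45/14b
8) 1956.522ms=9/2b +93.168ms=3/14b
9) 2049.689ms=33/7b +93.168ms=3/14b
10) 2142.857ms=69/14b +93.168ms=3/14b
11) 2236.025ms=36/7b +93.168ms=3/14b
12) 2329.193ms=75/14b +93.168ms=3/14b
13) 2422.36ms=39/7b +93.168ms=3/14b
14) 2515.528ms=81/14b +93.168ms=3/14b
15) 2608.696ms=6b +326.087ms=3/4b
16) 2934.783ms=27/4b +326.087ms=3/4b
17) 3260.87ms=15/2b +652.174ms=3/2b
Σ=9b of 9 (138bpm 3/4) — PASS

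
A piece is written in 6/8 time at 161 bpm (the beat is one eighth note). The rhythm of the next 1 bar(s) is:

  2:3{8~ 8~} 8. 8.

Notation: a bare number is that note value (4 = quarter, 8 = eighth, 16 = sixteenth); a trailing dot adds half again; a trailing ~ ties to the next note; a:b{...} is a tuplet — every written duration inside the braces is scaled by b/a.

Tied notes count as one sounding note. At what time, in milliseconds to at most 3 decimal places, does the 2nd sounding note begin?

note 2 onset = 9/2b = 1677.019ms

1. 0.0ms @ 0 + 1677.019ms (9/2)
2. 1677.019ms @ 9/2 + 559.006ms (3/2)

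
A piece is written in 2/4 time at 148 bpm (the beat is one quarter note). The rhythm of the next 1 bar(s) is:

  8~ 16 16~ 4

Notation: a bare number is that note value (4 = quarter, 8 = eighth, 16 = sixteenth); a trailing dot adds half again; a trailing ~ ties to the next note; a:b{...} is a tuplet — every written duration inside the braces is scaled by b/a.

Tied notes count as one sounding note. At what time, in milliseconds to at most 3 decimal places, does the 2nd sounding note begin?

1. 0.0ms @ 0 + 304.054ms (3/4)
2. 304.054ms @ 3/4 + 506.757ms (5/4)

note 2 onset = 3/4b = 304.054ms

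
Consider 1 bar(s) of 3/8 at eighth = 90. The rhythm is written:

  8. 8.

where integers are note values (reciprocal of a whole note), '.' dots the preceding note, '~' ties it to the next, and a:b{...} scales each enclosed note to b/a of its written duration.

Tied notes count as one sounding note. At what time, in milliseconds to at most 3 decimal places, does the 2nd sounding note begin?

note 2 onset = 3/2b = 1000.0ms

1. 0.0ms @ 0 + 1000.0ms (3/2)
2. 1000.0ms @ 3/2 + 1000.0ms (3/2)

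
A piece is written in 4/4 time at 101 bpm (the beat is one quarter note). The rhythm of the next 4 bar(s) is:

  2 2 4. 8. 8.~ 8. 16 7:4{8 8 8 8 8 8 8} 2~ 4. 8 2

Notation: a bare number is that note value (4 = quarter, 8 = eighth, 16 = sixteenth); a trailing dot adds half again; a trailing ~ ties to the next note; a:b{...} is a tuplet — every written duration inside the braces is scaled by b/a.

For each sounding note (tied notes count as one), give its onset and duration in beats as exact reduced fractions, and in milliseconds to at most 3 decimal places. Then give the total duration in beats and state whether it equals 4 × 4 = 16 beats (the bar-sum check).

1) 0.0ms=0b +1188.119ms=2b
2) 1188.119ms=2b +1188.119ms=2b
3) 2376.238ms=4b +891.089ms=3/2b
4) 3267.327ms=11/2b +445.545ms=3/4b
5) 3712.871ms=25/4b +891.089ms=3/2b
6) 4603.96ms=31/4b +148.515ms=1/4b
7) 4752.475ms=8b +169.731ms=2/7b
8) 4922.207ms=58/7b +169.731ms=2/7b
9) 5091.938ms=60/7b +169.731ms=2/7b
10) 5261.669ms=62/7b +169.731ms=2/7b
11) 5431.4ms=64/7b +169.731ms=2/7b
12) 5601.132ms=66/7b +169.731ms=2/7b
13) 5770.863ms=68/7b +169.731ms=2/7b
14) 5940.594ms=10b +2079.208ms=7/2b
15) 8019.802ms=27/2b +297.03ms=1/2b
16) 8316.832ms=14b +1188.119ms=2b
Σ=16b of 16 (101bpm 4/4) — PASS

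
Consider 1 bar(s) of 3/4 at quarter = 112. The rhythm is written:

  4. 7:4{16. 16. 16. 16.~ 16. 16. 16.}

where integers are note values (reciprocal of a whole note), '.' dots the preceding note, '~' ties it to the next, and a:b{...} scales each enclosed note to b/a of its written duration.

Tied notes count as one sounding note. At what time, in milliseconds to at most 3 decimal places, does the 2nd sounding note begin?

note 2 onset = 3/2b = 803.571ms

1. 0.0ms @ 0 + 803.571ms (3/2)
2. 803.571ms @ 3/2 + 114.796ms (3/14)
3. 918.367ms @ 12/7 + 114.796ms (3/14)
4. 1033.163ms @ 27/14 + 114.796ms (3/14)
5. 1147.959ms @ 15/7 + 229.592ms (3/7)
6. 1377.551ms @ 18/7 + 114.796ms (3/14)
7. 1492.347ms @ 39/14 + 114.796ms (3/14)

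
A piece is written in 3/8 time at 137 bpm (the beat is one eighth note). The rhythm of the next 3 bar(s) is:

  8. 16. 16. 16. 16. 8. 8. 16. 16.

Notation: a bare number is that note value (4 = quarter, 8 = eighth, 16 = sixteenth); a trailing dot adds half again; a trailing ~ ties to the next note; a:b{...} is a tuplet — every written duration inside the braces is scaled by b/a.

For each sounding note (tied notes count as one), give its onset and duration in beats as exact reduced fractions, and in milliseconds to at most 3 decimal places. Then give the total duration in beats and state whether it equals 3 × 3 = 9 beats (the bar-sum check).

1) 0.0ms=0b +656.934ms=3/2b
2) 656.934ms=3/2b +328.467ms=3/4b
3) 985.401ms=9/4b +328.467ms=3/4b
4) 1313.869ms=3b +328.467ms=3/4b
5) 1642.336ms=15/4b +328.467ms=3/4b
6) 1970.803ms=9/2b +656.934ms=3/2b
7) 2627.737ms=6b +656.934ms=3/2b
8) 3284.672ms=15/2b +328.467ms=3/4b
9) 3613.139ms=33/4b +328.467ms=3/4b
Σ=9b of 9 (137bpm 3/8) — PASS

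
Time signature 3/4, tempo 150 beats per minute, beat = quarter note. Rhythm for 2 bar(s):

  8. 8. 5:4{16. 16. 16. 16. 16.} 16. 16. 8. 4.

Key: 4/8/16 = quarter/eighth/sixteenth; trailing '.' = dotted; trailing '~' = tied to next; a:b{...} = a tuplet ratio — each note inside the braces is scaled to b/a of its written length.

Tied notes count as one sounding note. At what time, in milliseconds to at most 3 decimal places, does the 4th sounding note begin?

note 4 onset = 9/5b = 720.0ms

1. 0.0ms @ 0 + 300.0ms (3/4)
2. 300.0ms @ 3/4 + 300.0ms (3/4)
3. 600.0ms @ 3/2 + 120.0ms (3/10)
4. 720.0ms @ 9/5 + 120.0ms (3/10)
5. 840.0ms @ 21/10 + 120.0ms (3/10)
6. 960.0ms @ 12/5 + 120.0ms (3/10)
7. 1080.0ms @ 27/10 + 120.0ms (3/10)
8. 1200.0ms @ 3 + 150.0ms (3/8)
9. 1350.0ms @ 27/8 + 150.0ms (3/8)
10. 1500.0ms @ 15/4 + 300.0ms (3/4)
11. 1800.0ms @ 9/2 + 600.0ms (3/2)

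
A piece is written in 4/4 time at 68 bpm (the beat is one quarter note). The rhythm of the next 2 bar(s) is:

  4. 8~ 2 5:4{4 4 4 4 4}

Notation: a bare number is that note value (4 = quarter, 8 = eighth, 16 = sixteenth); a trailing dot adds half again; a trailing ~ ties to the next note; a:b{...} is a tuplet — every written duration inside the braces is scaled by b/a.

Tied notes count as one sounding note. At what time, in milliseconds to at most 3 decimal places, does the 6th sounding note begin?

1. 0.0ms @ 0 + 1323.529ms (3/2)
2. 1323.529ms @ 3/2 + 2205.882ms (5/2)
3. 3529.412ms @ 4 + 705.882ms (4/5)
4. 4235.294ms @ 24/5 + 705.882ms (4/5)
5. 4941.176ms @ 28/5 + 705.882ms (4/5)
6. 5647.059ms @ 32/5 + 705.882ms (4/5)
7. 6352.941ms @ 36/5 + 705.882ms (4/5)

note 6 onset = 32/5b = 5647.059ms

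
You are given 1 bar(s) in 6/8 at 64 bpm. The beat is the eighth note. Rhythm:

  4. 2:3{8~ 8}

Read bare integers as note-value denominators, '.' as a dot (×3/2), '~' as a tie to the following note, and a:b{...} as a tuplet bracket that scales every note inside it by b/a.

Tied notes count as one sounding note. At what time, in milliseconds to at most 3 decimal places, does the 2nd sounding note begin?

note 2 onset = 3b = 2812.5ms

1. 0.0ms @ 0 + 2812.5ms (3)
2. 2812.5ms @ 3 + 2812.5ms (3)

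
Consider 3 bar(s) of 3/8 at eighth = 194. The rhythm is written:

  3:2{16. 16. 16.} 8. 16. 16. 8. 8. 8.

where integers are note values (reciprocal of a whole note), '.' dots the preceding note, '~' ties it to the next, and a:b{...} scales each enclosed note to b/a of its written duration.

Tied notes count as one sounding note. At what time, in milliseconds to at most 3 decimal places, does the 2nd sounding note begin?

1. 0.0ms @ 0 + 154.639ms (1/2)
2. 154.639ms @ 1/2 + 154.639ms (1/2)
3. 309.278ms @ 1 + 154.639ms (1/2)
4. 463.918ms @ 3/2 + 463.918ms (3/2)
5. 927.835ms @ 3 + 231.959ms (3/4)
6. 1159.794ms @ 15/4 + 231.959ms (3/4)
7. 1391.753ms @ 9/2 + 463.918ms (3/2)
8. 1855.67ms @ 6 + 463.918ms (3/2)
9. 2319.588ms @ 15/2 + 463.918ms (3/2)

note 2 onset = 1/2b = 154.639ms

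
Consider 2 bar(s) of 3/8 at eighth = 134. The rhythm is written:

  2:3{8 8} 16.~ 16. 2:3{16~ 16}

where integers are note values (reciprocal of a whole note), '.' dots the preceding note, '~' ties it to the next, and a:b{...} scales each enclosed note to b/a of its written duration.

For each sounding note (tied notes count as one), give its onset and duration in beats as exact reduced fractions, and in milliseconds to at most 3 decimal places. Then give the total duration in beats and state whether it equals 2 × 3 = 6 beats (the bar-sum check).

1) 0.0ms=0b +671.642ms=3/2b
2) 671.642ms=3/2b +671.642ms=3/2b
3) 1343.284ms=3b +671.642ms=3/2b
4) 2014.925ms=9/2b +671.642ms=3/2b
Σ=6b of 6 (134bpm 3/8) — PASS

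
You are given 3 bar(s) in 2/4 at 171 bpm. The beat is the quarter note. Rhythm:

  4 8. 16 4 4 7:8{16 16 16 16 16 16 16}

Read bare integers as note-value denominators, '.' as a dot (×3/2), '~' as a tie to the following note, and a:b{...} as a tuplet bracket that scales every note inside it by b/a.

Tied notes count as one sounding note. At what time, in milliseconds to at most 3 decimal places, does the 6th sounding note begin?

1. 0.0ms @ 0 + 350.877ms (1)
2. 350.877ms @ 1 + 263.158ms (3/4)
3. 614.035ms @ 7/4 + 87.719ms (1/4)
4. 701.754ms @ 2 + 350.877ms (1)
5. 1052.632ms @ 3 + 350.877ms (1)
6. 1403.509ms @ 4 + 100.251ms (2/7)
7. 1503.759ms @ 30/7 + 100.251ms (2/7)
8. 1604.01ms @ 32/7 + 100.251ms (2/7)
9. 1704.261ms @ 34/7 + 100.251ms (2/7)
10. 1804.511ms @ 36/7 + 100.251ms (2/7)
11. 1904.762ms @ 38/7 + 100.251ms (2/7)
12. 2005.013ms @ 40/7 + 100.251ms (2/7)

note 6 onset = 4b = 1403.509ms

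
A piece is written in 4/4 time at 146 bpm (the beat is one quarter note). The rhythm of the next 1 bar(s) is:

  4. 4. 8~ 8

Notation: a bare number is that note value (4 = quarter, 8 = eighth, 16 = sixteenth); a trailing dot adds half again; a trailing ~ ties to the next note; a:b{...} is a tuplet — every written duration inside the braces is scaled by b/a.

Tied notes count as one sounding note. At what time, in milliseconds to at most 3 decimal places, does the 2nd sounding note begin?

1. 0.0ms @ 0 + 616.438ms (3/2)
2. 616.438ms @ 3/2 + 616.438ms (3/2)
3. 1232.877ms @ 3 + 410.959ms (1)

note 2 onset = 3/2b = 616.438ms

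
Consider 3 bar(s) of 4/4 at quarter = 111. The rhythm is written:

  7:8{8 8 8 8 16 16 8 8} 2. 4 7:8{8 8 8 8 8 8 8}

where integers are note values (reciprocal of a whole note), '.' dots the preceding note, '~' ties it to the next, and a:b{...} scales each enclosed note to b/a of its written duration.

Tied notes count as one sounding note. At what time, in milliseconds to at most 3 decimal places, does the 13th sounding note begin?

note 13 onset = 64/7b = 4942.085ms

1. 0.0ms @ 0 + 308.88ms (4/7)
2. 308.88ms @ 4/7 + 308.88ms (4/7)
3. 617.761ms @ 8/7 + 308.88ms (4/7)
4. 926.641ms @ 12/7 + 308.88ms (4/7)
5. 1235.521ms @ 16/7 + 154.44ms (2/7)
6. 1389.961ms @ 18/7 + 154.44ms (2/7)
7. 1544.402ms @ 20/7 + 308.88ms (4/7)
8. 1853.282ms @ 24/7 + 308.88ms (4/7)
9. 2162.162ms @ 4 + 1621.622ms (3)
10. 3783.784ms @ 7 + 540.541ms (1)
11. 4324.324ms @ 8 + 308.88ms (4/7)
12. 4633.205ms @ 60/7 + 308.88ms (4/7)
13. 4942.085ms @ 64/7 + 308.88ms (4/7)
14. 5250.965ms @ 68/7 + 308.88ms (4/7)
15. 5559.846ms @ 72/7 + 308.88ms (4/7)
16. 5868.726ms @ 76/7 + 308.88ms (4/7)
17. 6177.606ms @ 80/7 + 308.88ms (4/7)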